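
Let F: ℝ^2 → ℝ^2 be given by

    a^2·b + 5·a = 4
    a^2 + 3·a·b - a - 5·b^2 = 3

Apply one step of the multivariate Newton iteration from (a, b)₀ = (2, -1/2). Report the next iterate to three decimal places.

(-0.407, 0.306)

At (2, -1/2): F = (4.000, -5.250).
Jacobian J = [[2·a·b + 5, a^2], [2·a + 3·b - 1, 3·a - 10·b]].
At the point, J = [[3.000, 4.000], [1.500, 11.000]] (det J = 27.000).
Solving J·Δ = −F gives Δ = (-2.407, 0.806).
Then the next iterate is (a, b)₁ = (-0.407, 0.306).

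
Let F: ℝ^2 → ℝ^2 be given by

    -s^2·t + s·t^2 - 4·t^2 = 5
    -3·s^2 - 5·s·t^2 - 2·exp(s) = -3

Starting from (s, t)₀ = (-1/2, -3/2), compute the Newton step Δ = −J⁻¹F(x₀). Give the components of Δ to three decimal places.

(-0.187, 1.124)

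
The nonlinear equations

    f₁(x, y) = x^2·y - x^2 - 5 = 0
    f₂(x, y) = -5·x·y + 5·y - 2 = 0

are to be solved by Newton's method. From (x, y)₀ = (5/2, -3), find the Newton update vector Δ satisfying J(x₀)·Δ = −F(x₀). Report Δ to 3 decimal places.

(-1.722, -0.711)

At (5/2, -3): F = (-30.000, 20.500).
Jacobian J = [[2·x·y - 2·x, x^2], [-5·y, -5·x + 5]].
At the point, J = [[-20.000, 6.250], [15.000, -7.500]] (det J = 56.250).
Solving J·Δ = −F gives Δ = (-1.722, -0.711).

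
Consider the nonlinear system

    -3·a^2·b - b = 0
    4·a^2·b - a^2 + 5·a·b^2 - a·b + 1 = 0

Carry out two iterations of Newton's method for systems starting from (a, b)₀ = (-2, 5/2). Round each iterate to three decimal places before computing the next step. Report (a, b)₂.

(-0.725, 1.197)

At (-2, 5/2): F = (-32.500, -20.500).
Jacobian J = [[-6·a·b, -3·a^2 - 1], [8·a·b - 2·a + 5·b^2 - b, 4·a^2 + 10·a·b - a]].
At the point, J = [[30.000, -13.000], [-7.250, -32.000]] (det J = -1054.250).
Solving J·Δ = −F gives Δ = (0.734, -0.807).
Then the next iterate is (a, b)₁ = (-1.266, 1.693).
Round to (-1.266, 1.693) and repeat: F = (-9.83340, -5.74891), J = [[12.86003, -5.80827], [-1.97646, -13.75636]].
Δ = (0.541, -0.496), so (a, b)₂ = (-0.725, 1.197).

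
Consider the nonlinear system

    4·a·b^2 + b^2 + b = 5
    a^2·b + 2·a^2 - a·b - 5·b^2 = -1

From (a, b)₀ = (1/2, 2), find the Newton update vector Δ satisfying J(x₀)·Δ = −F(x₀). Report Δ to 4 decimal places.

(0.1850, -0.9200)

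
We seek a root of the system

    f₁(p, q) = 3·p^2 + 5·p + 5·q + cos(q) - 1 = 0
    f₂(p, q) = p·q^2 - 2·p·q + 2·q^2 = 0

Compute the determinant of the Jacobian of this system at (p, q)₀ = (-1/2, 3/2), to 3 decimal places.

J = [[6·p + 5, -sin(q) + 5], [q^2 - 2·q, 2·p·q - 2·p + 4·q]].
At the point, J = [[2.000, 4.00251], [-0.750, 5.500]].
det J = 14.002.

14.002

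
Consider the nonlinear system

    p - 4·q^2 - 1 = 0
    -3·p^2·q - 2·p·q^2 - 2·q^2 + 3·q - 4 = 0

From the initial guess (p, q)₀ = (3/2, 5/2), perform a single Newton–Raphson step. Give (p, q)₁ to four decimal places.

At (3/2, 5/2): F = (-24.5000, -44.6250).
Jacobian J = [[1, -8·q], [-6·p·q - 2·q^2, -3·p^2 - 4·p·q - 4·q + 3]].
At the point, J = [[1.0000, -20.0000], [-35.0000, -28.7500]] (det J = -728.7500).
Solving J·Δ = −F gives Δ = (-0.2581, -1.2379).
Then the next iterate is (p, q)₁ = (1.2419, 1.2621).

(1.2419, 1.2621)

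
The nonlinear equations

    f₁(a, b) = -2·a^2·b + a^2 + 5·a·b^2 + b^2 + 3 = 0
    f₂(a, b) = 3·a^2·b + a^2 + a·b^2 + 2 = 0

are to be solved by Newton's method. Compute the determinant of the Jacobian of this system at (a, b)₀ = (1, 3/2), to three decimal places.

J = [[-4·a·b + 2·a + 5·b^2, -2·a^2 + 10·a·b + 2·b], [6·a·b + 2·a + b^2, 3·a^2 + 2·a·b]].
At the point, J = [[7.250, 16.000], [13.250, 6.000]].
det J = -168.500.

-168.500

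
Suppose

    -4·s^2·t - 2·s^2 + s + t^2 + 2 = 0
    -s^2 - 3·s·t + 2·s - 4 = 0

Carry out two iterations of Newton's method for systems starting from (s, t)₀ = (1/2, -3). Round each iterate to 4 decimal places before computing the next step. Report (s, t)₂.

At (1/2, -3): F = (14.0000, 1.2500).
Jacobian J = [[-8·s·t - 4·s + 1, -4·s^2 + 2·t], [-2·s - 3·t + 2, -3·s]].
At the point, J = [[11.0000, -7.0000], [10.0000, -1.5000]] (det J = 53.5000).
Solving J·Δ = −F gives Δ = (0.2290, 2.3598).
Then the next iterate is (s, t)₁ = (0.7290, -0.6402).
Round to (0.7290, -0.6402) and repeat: F = (3.436888, -1.673324), J = [[1.817646, -3.406164], [2.4626, -2.1870]].
Δ = (2.9949, 2.6072), so (s, t)₂ = (3.7239, 1.9670).

(3.7239, 1.9670)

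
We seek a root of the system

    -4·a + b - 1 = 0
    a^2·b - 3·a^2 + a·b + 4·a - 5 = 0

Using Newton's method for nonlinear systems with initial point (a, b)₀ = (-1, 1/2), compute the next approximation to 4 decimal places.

(0.2632, 2.0526)

At (-1, 1/2): F = (3.5000, -12.0000).
Jacobian J = [[-4, 1], [2·a·b - 6·a + b + 4, a^2 + a]].
At the point, J = [[-4.0000, 1.0000], [9.5000, 0.0000]] (det J = -9.5000).
Solving J·Δ = −F gives Δ = (1.2632, 1.5526).
Then the next iterate is (a, b)₁ = (0.2632, 2.0526).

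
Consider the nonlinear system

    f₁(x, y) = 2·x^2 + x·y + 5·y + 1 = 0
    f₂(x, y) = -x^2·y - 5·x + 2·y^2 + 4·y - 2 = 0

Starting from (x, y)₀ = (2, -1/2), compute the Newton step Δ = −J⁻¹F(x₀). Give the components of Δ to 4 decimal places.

(-11.5833, 11.6250)

At (2, -1/2): F = (5.5000, -11.5000).
Jacobian J = [[4·x + y, x + 5], [-2·x·y - 5, -x^2 + 4·y + 4]].
At the point, J = [[7.5000, 7.0000], [-3.0000, -2.0000]] (det J = 6.0000).
Solving J·Δ = −F gives Δ = (-11.5833, 11.6250).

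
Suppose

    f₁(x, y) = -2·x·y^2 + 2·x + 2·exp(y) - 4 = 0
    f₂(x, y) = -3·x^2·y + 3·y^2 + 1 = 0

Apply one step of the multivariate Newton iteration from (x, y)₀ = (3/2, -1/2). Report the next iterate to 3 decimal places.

(1.013, -0.199)

At (3/2, -1/2): F = (-0.53694, 5.125).
Jacobian J = [[-2·y^2 + 2, -4·x·y + 2·exp(y)], [-6·x·y, -3·x^2 + 6·y]].
At the point, J = [[1.500, 4.21306], [4.500, -9.750]] (det J = -33.58378).
Solving J·Δ = −F gives Δ = (-0.487, 0.301).
Then the next iterate is (x, y)₁ = (1.013, -0.199).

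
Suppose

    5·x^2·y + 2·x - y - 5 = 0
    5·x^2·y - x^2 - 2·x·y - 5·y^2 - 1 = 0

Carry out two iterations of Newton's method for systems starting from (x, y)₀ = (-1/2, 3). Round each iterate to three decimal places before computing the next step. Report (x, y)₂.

At (-1/2, 3): F = (-5.250, -39.500).
Jacobian J = [[10·x·y + 2, 5·x^2 - 1], [10·x·y - 2·x - 2·y, 5·x^2 - 2·x - 10·y]].
At the point, J = [[-13.000, 0.250], [-20.000, -27.750]] (det J = 365.750).
Solving J·Δ = −F gives Δ = (-0.425, -1.117).
Then the next iterate is (x, y)₁ = (-0.925, 1.883).
Round to (-0.925, 1.883) and repeat: F = (-0.67729, -8.04481), J = [[-15.41775, 3.27813], [-19.33375, -12.70187]].
Δ = (-0.135, -0.428), so (x, y)₂ = (-1.060, 1.455).

(-1.060, 1.455)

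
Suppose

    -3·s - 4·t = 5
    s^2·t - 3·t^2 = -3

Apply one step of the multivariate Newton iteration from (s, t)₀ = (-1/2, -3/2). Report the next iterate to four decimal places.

(-0.1954, -1.1034)

At (-1/2, -3/2): F = (2.5000, -4.1250).
Jacobian J = [[-3, -4], [2·s·t, s^2 - 6·t]].
At the point, J = [[-3.0000, -4.0000], [1.5000, 9.2500]] (det J = -21.7500).
Solving J·Δ = −F gives Δ = (0.3046, 0.3966).
Then the next iterate is (s, t)₁ = (-0.1954, -1.1034).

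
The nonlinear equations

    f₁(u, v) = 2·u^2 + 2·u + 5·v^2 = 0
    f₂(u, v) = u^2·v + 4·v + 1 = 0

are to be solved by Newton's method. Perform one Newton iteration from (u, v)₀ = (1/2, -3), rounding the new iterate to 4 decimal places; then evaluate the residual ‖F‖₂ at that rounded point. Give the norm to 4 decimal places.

20.0013

At (1/2, -3): F = (46.5000, -11.7500).
Jacobian J = [[4·u + 2, 10·v], [2·u·v, u^2 + 4]].
At the point, J = [[4.0000, -30.0000], [-3.0000, 4.2500]] (det J = -73.0000).
Solving J·Δ = −F gives Δ = (-2.1216, 1.2671).
Then the next iterate is (u, v)₁ = (-1.6216, -1.7329).
Re-evaluating at (-1.6216, -1.7329): F = (17.030685, -10.488411), so ‖F‖₂ = 20.0013.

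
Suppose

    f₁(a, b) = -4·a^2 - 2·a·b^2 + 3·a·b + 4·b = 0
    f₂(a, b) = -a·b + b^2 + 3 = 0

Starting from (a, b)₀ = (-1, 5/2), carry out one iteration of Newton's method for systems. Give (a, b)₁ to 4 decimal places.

(0.3901, 1.1209)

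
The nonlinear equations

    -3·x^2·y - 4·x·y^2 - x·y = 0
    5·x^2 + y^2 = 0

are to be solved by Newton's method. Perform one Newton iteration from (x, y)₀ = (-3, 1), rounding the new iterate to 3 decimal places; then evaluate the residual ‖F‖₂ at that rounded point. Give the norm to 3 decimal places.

646.992

At (-3, 1): F = (-12.000, 46.000).
Jacobian J = [[-6·x·y - 4·y^2 - y, -3·x^2 - 8·x·y - x], [10·x, 2·y]].
At the point, J = [[13.000, 0.000], [-30.000, 2.000]] (det J = 26.000).
Solving J·Δ = −F gives Δ = (0.923, -9.154).
Then the next iterate is (x, y)₁ = (-2.077, -8.154).
Re-evaluating at (-2.077, -8.154): F = (640.97142, 88.05736), so ‖F‖₂ = 646.992.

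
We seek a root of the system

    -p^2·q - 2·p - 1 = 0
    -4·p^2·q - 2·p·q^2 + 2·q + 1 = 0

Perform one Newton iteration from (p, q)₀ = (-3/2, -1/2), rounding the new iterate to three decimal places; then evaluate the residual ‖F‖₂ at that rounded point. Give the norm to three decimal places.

0.945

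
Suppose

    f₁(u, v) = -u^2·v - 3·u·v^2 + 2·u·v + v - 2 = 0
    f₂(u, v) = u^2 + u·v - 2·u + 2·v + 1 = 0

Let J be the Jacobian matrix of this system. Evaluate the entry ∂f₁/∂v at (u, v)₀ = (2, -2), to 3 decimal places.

∂f₁/∂v = -u^2 - 6·u·v + 2·u + 1.
At (2, -2) this is 25.000.

25.000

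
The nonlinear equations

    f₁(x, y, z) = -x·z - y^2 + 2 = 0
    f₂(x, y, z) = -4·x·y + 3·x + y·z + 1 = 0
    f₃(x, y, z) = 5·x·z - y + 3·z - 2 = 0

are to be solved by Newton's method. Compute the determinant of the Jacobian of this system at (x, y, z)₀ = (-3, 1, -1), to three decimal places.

71.000

J = [[-z, -2·y, -x], [-4·y + 3, -4·x + z, y], [5·z, -1, 5·x + 3]].
At the point, J = [[1.000, -2.000, 3.000], [-1.000, 11.000, 1.000], [-5.000, -1.000, -12.000]].
det J = 71.000.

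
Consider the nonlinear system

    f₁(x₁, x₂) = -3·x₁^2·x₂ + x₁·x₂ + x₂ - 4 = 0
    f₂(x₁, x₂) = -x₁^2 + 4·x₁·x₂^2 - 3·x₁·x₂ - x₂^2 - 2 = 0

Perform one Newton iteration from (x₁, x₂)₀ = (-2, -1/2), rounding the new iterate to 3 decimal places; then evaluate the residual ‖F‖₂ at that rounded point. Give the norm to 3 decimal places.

1433.368

At (-2, -1/2): F = (2.500, -11.250).
Jacobian J = [[-6·x₁·x₂ + x₂, -3·x₁^2 + x₁ + 1], [-2·x₁ + 4·x₂^2 - 3·x₂, 8·x₁·x₂ - 3·x₁ - 2·x₂]].
At the point, J = [[-6.500, -13.000], [6.500, 15.000]] (det J = -13.000).
Solving J·Δ = −F gives Δ = (-8.365, 4.375).
Then the next iterate is (x₁, x₂)₁ = (-10.365, 3.875).
Re-evaluating at (-10.365, 3.875): F = (-1289.20062, -626.50354), so ‖F‖₂ = 1433.368.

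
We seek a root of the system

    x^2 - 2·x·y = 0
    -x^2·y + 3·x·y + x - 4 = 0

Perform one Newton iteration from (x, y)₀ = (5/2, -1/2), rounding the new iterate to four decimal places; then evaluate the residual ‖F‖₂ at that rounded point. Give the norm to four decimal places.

At (5/2, -1/2): F = (8.7500, -2.1250).
Jacobian J = [[2·x - 2·y, -2·x], [-2·x·y + 3·y + 1, -x^2 + 3·x]].
At the point, J = [[6.0000, -5.0000], [2.0000, 1.2500]] (det J = 17.5000).
Solving J·Δ = −F gives Δ = (-0.0179, 1.7286).
Then the next iterate is (x, y)₁ = (2.4821, 1.2286).
Re-evaluating at (2.4821, 1.2286): F = (0.061804, 0.061440), so ‖F‖₂ = 0.0871.

0.0871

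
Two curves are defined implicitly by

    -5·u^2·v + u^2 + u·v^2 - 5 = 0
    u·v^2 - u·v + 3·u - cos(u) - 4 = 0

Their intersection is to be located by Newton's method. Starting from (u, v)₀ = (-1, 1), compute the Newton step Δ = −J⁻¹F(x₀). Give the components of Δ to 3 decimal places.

At (-1, 1): F = (-10.000, -7.54030).
Jacobian J = [[-10·u·v + 2·u + v^2, -5·u^2 + 2·u·v], [v^2 - v + sin(u) + 3, 2·u·v - u]].
At the point, J = [[9.000, -7.000], [2.15853, -1.000]] (det J = 6.10970).
Solving J·Δ = −F gives Δ = (7.002, 7.574).

(7.002, 7.574)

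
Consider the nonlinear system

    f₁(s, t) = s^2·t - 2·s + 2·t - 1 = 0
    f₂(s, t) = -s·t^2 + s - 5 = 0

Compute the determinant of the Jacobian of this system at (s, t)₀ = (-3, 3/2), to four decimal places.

J = [[2·s·t - 2, s^2 + 2], [-t^2 + 1, -2·s·t]].
At the point, J = [[-11.0000, 11.0000], [-1.2500, 9.0000]].
det J = -85.2500.

-85.2500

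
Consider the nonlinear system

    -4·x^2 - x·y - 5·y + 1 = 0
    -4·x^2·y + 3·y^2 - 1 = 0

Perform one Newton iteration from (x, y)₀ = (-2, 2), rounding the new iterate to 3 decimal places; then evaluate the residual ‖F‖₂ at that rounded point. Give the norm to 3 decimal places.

355.553

At (-2, 2): F = (-21.000, -21.000).
Jacobian J = [[-8·x - y, -x - 5], [-8·x·y, -4·x^2 + 6·y]].
At the point, J = [[14.000, -3.000], [32.000, -4.000]] (det J = 40.000).
Solving J·Δ = −F gives Δ = (-0.525, -9.450).
Then the next iterate is (x, y)₁ = (-2.525, -7.450).
Re-evaluating at (-2.525, -7.450): F = (-6.06375, 355.50113), so ‖F‖₂ = 355.553.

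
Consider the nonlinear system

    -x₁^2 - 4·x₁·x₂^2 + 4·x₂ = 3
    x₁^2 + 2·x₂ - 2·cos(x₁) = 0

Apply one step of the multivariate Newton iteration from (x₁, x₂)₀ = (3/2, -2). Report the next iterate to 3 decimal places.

(1.379, -0.752)

At (3/2, -2): F = (-37.250, -1.89147).
Jacobian J = [[-2·x₁ - 4·x₂^2, -8·x₁·x₂ + 4], [2·x₁ + 2·sin(x₁), 2]].
At the point, J = [[-19.000, 28.000], [4.99499, 2.000]] (det J = -177.85972).
Solving J·Δ = −F gives Δ = (-0.121, 1.248).
Then the next iterate is (x₁, x₂)₁ = (1.379, -0.752).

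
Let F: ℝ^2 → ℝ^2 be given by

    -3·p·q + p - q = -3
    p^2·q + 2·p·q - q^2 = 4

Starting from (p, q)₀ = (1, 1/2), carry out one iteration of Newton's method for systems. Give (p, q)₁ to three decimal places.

(2.000, 0.875)

At (1, 1/2): F = (2.000, -2.750).
Jacobian J = [[-3·q + 1, -3·p - 1], [2·p·q + 2·q, p^2 + 2·p - 2·q]].
At the point, J = [[-0.500, -4.000], [2.000, 2.000]] (det J = 7.000).
Solving J·Δ = −F gives Δ = (1.000, 0.375).
Then the next iterate is (p, q)₁ = (2.000, 0.875).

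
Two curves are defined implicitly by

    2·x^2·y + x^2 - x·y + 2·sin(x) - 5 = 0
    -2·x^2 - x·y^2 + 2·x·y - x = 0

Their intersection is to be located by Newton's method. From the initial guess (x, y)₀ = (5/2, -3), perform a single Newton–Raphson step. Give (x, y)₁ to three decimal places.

(2.377, -0.535)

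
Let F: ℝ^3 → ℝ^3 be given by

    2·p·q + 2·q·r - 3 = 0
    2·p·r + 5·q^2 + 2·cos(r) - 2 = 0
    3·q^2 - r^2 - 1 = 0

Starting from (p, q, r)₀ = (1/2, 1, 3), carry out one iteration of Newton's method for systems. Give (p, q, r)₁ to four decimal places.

At (1/2, 1, 3): F = (4.0000, 4.020015, -7.0000).
Jacobian J = [[2·q, 2·p + 2·r, 2·q], [2·r, 10·q, 2·p - 2·sin(r)], [0, 6·q, -2·r]].
At the point, J = [[2.0000, 7.0000, 2.0000], [6.0000, 10.0000, 0.717760], [0.0000, 6.0000, -6.0000]] (det J = 195.386880).
Solving J·Δ = −F gives Δ = (-0.3311, -0.1116, -1.2783).
Then the next iterate is (p, q, r)₁ = (0.1689, 0.8884, 1.7217).

(0.1689, 0.8884, 1.7217)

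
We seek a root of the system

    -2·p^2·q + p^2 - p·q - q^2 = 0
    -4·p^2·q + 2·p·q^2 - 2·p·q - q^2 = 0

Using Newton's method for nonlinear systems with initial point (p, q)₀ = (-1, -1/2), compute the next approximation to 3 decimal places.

(-0.643, 0.143)

At (-1, -1/2): F = (1.250, 0.250).
Jacobian J = [[-4·p·q + 2·p - q, -2·p^2 - p - 2·q], [-8·p·q + 2·q^2 - 2·q, -4·p^2 + 4·p·q - 2·p - 2·q]].
At the point, J = [[-3.500, 0.000], [-2.500, 1.000]] (det J = -3.500).
Solving J·Δ = −F gives Δ = (0.357, 0.643).
Then the next iterate is (p, q)₁ = (-0.643, 0.143).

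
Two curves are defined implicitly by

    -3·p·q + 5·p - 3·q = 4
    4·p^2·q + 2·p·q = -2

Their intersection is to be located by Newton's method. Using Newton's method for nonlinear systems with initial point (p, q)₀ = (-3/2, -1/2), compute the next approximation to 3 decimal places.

At (-3/2, -1/2): F = (-12.250, -1.000).
Jacobian J = [[-3·q + 5, -3·p - 3], [8·p·q + 2·q, 4·p^2 + 2·p]].
At the point, J = [[6.500, 1.500], [5.000, 6.000]] (det J = 31.500).
Solving J·Δ = −F gives Δ = (2.286, -1.738).
Then the next iterate is (p, q)₁ = (0.786, -2.238).

(0.786, -2.238)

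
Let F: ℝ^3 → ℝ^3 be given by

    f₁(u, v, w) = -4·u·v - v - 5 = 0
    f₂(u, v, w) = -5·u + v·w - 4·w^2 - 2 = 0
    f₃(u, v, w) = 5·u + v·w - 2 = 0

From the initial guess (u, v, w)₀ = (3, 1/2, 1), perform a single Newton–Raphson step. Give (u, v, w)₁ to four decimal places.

At (3, 1/2, 1): F = (-11.5000, -20.5000, 13.5000).
Jacobian J = [[-4·v, -4·u - 1, 0], [-5, w, v - 8·w], [5, w, v]].
At the point, J = [[-2.0000, -13.0000, 0.0000], [-5.0000, 1.0000, -7.5000], [5.0000, 1.0000, 0.5000]] (det J = 439.0000).
Solving J·Δ = −F gives Δ = (-2.4852, -0.5023, -1.1435).
Then the next iterate is (u, v, w)₁ = (0.5148, -0.0023, -0.1435).

(0.5148, -0.0023, -0.1435)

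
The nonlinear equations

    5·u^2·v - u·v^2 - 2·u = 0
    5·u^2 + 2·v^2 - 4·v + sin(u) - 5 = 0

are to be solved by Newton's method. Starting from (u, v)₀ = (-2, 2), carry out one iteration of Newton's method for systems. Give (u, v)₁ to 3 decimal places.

(-1.519, 0.933)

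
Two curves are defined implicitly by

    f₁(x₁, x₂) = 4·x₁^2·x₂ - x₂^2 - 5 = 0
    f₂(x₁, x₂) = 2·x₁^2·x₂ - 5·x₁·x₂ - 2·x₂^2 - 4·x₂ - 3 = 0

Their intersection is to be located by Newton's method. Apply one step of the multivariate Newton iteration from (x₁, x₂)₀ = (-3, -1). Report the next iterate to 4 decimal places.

(-2.3562, -0.3014)

At (-3, -1): F = (-42.0000, -34.0000).
Jacobian J = [[8·x₁·x₂, 4·x₁^2 - 2·x₂], [4·x₁·x₂ - 5·x₂, 2·x₁^2 - 5·x₁ - 4·x₂ - 4]].
At the point, J = [[24.0000, 38.0000], [17.0000, 33.0000]] (det J = 146.0000).
Solving J·Δ = −F gives Δ = (0.6438, 0.6986).
Then the next iterate is (x₁, x₂)₁ = (-2.3562, -0.3014).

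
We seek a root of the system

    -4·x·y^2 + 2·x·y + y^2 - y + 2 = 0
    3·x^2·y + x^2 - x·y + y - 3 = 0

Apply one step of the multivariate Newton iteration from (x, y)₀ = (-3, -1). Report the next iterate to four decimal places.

(-2.4115, -0.4403)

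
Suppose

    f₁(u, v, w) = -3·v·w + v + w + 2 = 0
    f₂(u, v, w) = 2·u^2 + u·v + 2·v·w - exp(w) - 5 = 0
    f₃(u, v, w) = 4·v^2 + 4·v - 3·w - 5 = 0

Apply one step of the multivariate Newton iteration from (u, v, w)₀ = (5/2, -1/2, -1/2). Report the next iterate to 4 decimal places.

(1.3786, 0.9000, -2.0000)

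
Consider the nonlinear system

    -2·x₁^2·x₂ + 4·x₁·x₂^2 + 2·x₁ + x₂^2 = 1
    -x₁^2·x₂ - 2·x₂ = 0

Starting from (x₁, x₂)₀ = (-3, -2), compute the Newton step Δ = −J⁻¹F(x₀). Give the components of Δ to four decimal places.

At (-3, -2): F = (-15.0000, 22.0000).
Jacobian J = [[-4·x₁·x₂ + 4·x₂^2 + 2, -2·x₁^2 + 8·x₁·x₂ + 2·x₂], [-2·x₁·x₂, -x₁^2 - 2]].
At the point, J = [[-6.0000, 26.0000], [-12.0000, -11.0000]] (det J = 378.0000).
Solving J·Δ = −F gives Δ = (1.0767, 0.8254).

(1.0767, 0.8254)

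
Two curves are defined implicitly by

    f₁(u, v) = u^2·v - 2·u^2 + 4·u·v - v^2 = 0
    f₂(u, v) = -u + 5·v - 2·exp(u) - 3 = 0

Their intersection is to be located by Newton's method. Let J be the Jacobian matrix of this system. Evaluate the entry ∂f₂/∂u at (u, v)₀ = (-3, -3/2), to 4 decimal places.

-1.0996

∂f₂/∂u = -2·exp(u) - 1.
At (-3, -3/2) this is -1.0996.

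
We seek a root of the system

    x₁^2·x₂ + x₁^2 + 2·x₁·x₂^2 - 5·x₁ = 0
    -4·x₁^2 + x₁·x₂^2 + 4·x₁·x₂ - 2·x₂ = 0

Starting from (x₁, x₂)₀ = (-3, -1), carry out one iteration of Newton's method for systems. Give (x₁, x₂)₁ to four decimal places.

At (-3, -1): F = (9.0000, -25.0000).
Jacobian J = [[2·x₁·x₂ + 2·x₁ + 2·x₂^2 - 5, x₁^2 + 4·x₁·x₂], [-8·x₁ + x₂^2 + 4·x₂, 2·x₁·x₂ + 4·x₁ - 2]].
At the point, J = [[-3.0000, 21.0000], [21.0000, -8.0000]] (det J = -417.0000).
Solving J·Δ = −F gives Δ = (1.0863, -0.2734).
Then the next iterate is (x₁, x₂)₁ = (-1.9137, -1.2734).

(-1.9137, -1.2734)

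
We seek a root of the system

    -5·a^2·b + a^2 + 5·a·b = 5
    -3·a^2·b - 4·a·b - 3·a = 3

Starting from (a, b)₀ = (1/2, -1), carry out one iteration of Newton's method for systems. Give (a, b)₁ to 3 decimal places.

(2.911, 1.871)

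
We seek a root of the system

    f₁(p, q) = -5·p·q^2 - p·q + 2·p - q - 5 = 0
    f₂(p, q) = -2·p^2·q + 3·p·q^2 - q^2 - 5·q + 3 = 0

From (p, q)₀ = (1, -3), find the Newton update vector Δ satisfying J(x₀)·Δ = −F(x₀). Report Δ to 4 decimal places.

(-1.1386, -0.1265)

At (1, -3): F = (-42.0000, 42.0000).
Jacobian J = [[-5·q^2 - q + 2, -10·p·q - p - 1], [-4·p·q + 3·q^2, -2·p^2 + 6·p·q - 2·q - 5]].
At the point, J = [[-40.0000, 28.0000], [39.0000, -19.0000]] (det J = -332.0000).
Solving J·Δ = −F gives Δ = (-1.1386, -0.1265).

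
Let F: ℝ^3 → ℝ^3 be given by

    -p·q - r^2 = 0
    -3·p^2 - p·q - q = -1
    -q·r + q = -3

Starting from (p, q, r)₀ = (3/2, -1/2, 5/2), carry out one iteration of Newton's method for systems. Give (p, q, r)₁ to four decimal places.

(0.4099, 1.4064, 0.7191)

At (3/2, -1/2, 5/2): F = (-5.5000, -4.5000, 3.7500).
Jacobian J = [[-q, -p, -2·r], [-6·p - q, -p - 1, 0], [0, -r + 1, -q]].
At the point, J = [[0.5000, -1.5000, -5.0000], [-8.5000, -2.5000, 0.0000], [0.0000, -1.5000, 0.5000]] (det J = -70.7500).
Solving J·Δ = −F gives Δ = (-1.0901, 1.9064, -1.7809).
Then the next iterate is (p, q, r)₁ = (0.4099, 1.4064, 0.7191).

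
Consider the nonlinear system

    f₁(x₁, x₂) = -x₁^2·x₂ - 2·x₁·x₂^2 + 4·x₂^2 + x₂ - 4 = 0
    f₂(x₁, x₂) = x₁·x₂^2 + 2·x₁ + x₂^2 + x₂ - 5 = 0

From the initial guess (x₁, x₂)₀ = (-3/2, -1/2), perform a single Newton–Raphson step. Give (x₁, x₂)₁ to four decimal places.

At (-3/2, -1/2): F = (-1.6250, -8.6250).
Jacobian J = [[-2·x₁·x₂ - 2·x₂^2, -x₁^2 - 4·x₁·x₂ + 8·x₂ + 1], [x₂^2 + 2, 2·x₁·x₂ + 2·x₂ + 1]].
At the point, J = [[-2.0000, -8.2500], [2.2500, 1.5000]] (det J = 15.5625).
Solving J·Δ = −F gives Δ = (4.7289, -1.3434).
Then the next iterate is (x₁, x₂)₁ = (3.2289, -1.8434).

(3.2289, -1.8434)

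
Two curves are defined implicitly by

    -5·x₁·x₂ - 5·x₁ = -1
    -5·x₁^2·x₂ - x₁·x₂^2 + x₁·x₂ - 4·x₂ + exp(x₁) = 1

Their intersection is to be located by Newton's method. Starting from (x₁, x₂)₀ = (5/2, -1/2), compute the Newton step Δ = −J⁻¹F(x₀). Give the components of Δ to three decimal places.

At (5/2, -1/2): F = (-5.250, 26.93249).
Jacobian J = [[-5·x₂ - 5, -5·x₁], [-10·x₁·x₂ - x₂^2 + x₂ + exp(x₁), -5·x₁^2 - 2·x₁·x₂ + x₁ - 4]].
At the point, J = [[-2.500, -12.500], [23.93249, -30.250]] (det J = 374.78117).
Solving J·Δ = −F gives Δ = (-1.322, -0.156).

(-1.322, -0.156)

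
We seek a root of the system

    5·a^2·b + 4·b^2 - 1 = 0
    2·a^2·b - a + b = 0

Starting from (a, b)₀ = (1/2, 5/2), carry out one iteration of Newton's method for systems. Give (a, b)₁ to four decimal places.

(0.0717, 1.4755)

At (1/2, 5/2): F = (27.1250, 3.2500).
Jacobian J = [[10·a·b, 5·a^2 + 8·b], [4·a·b - 1, 2·a^2 + 1]].
At the point, J = [[12.5000, 21.2500], [4.0000, 1.5000]] (det J = -66.2500).
Solving J·Δ = −F gives Δ = (-0.4283, -1.0245).
Then the next iterate is (a, b)₁ = (0.0717, 1.4755).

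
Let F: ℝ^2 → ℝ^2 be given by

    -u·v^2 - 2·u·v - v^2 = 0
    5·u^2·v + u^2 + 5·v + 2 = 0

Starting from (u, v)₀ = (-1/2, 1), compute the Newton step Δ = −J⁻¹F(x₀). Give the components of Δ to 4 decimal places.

(0.1667, -1.2000)

At (-1/2, 1): F = (0.5000, 8.5000).
Jacobian J = [[-v^2 - 2·v, -2·u·v - 2·u - 2·v], [10·u·v + 2·u, 5·u^2 + 5]].
At the point, J = [[-3.0000, 0.0000], [-6.0000, 6.2500]] (det J = -18.7500).
Solving J·Δ = −F gives Δ = (0.1667, -1.2000).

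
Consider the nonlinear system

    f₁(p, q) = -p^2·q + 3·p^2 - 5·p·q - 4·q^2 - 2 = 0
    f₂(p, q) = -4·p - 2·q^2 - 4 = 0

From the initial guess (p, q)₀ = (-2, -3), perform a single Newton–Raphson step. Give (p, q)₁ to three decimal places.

At (-2, -3): F = (-44.000, -14.000).
Jacobian J = [[-2·p·q + 6·p - 5·q, -p^2 - 5·p - 8·q], [-4, -4·q]].
At the point, J = [[-9.000, 30.000], [-4.000, 12.000]] (det J = 12.000).
Solving J·Δ = −F gives Δ = (9.000, 4.167).
Then the next iterate is (p, q)₁ = (7.000, 1.167).

(7.000, 1.167)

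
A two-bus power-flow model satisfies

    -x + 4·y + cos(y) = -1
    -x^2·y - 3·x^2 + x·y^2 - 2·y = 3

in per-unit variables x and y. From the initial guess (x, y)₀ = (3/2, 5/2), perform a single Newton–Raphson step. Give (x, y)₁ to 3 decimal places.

(-0.578, -0.668)

At (3/2, 5/2): F = (8.69886, -11.000).
Jacobian J = [[-1, -sin(y) + 4], [-2·x·y - 6·x + y^2, -x^2 + 2·x·y - 2]].
At the point, J = [[-1.000, 3.40153], [-10.250, 3.250]] (det J = 31.61566).
Solving J·Δ = −F gives Δ = (-2.078, -3.168).
Then the next iterate is (x, y)₁ = (-0.578, -0.668).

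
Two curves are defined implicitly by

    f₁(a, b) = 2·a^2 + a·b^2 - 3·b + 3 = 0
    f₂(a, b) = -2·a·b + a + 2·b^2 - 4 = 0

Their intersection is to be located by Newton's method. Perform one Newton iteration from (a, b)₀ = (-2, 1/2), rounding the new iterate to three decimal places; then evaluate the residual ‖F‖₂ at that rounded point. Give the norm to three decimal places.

At (-2, 1/2): F = (9.000, -3.500).
Jacobian J = [[4·a + b^2, 2·a·b - 3], [-2·b + 1, -2·a + 4·b]].
At the point, J = [[-7.750, -5.000], [0.000, 6.000]] (det J = -46.500).
Solving J·Δ = −F gives Δ = (0.785, 0.583).
Then the next iterate is (a, b)₁ = (-1.215, 1.083).
Re-evaluating at (-1.215, 1.083): F = (1.27839, -0.23753), so ‖F‖₂ = 1.300.

1.300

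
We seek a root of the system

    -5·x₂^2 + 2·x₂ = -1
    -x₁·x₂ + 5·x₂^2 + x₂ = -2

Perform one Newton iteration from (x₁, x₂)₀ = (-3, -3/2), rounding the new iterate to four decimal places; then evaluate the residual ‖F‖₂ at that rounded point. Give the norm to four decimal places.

3.8403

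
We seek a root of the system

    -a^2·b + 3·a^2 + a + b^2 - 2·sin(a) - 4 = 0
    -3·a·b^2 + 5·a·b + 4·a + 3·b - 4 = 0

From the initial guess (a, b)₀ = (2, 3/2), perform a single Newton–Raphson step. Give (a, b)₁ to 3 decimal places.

At (2, 3/2): F = (4.43141, 10.000).
Jacobian J = [[-2·a·b + 6·a - 2·cos(a) + 1, -a^2 + 2·b], [-3·b^2 + 5·b + 4, -6·a·b + 5·a + 3]].
At the point, J = [[7.83229, -1.000], [4.750, -5.000]] (det J = -34.41147).
Solving J·Δ = −F gives Δ = (-0.353, 1.664).
Then the next iterate is (a, b)₁ = (1.647, 3.164).

(1.647, 3.164)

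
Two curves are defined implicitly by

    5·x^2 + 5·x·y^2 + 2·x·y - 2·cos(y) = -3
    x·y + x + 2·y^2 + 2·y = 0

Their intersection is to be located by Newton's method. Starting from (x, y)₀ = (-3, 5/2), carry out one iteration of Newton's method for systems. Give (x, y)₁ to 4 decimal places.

(-3.0784, 1.7527)

At (-3, 5/2): F = (-59.147713, 7.0000).
Jacobian J = [[10·x + 5·y^2 + 2·y, 10·x·y + 2·x + 2·sin(y)], [y + 1, x + 4·y + 2]].
At the point, J = [[6.2500, -79.803056], [3.5000, 9.0000]] (det J = 335.560695).
Solving J·Δ = −F gives Δ = (-0.0784, -0.7473).
Then the next iterate is (x, y)₁ = (-3.0784, 1.7527).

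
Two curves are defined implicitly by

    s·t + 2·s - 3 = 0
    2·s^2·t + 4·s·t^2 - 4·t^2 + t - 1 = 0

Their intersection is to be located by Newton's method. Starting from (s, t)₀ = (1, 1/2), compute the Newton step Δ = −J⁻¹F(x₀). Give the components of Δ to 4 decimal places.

At (1, 1/2): F = (-0.5000, 0.5000).
Jacobian J = [[t + 2, s], [4·s·t + 4·t^2, 2·s^2 + 8·s·t - 8·t + 1]].
At the point, J = [[2.5000, 1.0000], [3.0000, 3.0000]] (det J = 4.5000).
Solving J·Δ = −F gives Δ = (0.4444, -0.6111).

(0.4444, -0.6111)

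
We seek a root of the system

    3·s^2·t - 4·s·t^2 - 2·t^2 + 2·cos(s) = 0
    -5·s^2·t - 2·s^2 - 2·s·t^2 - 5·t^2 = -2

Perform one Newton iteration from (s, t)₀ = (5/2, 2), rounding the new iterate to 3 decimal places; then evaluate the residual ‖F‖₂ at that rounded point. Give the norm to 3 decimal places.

At (5/2, 2): F = (-12.10229, -113.000).
Jacobian J = [[6·s·t - 4·t^2 - 2·sin(s), 3·s^2 - 8·s·t - 4·t], [-10·s·t - 4·s - 2·t^2, -5·s^2 - 4·s·t - 10·t]].
At the point, J = [[12.80306, -29.250], [-68.000, -71.250]] (det J = -2901.21772).
Solving J·Δ = −F gives Δ = (-0.842, -0.782).
Then the next iterate is (s, t)₁ = (1.658, 1.218).
Re-evaluating at (1.658, 1.218): F = (-2.93525, -32.57610), so ‖F‖₂ = 32.708.

32.708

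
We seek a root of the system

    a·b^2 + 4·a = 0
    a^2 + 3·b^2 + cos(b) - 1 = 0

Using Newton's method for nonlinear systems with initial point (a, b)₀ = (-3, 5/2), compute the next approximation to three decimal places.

(-2.069, 1.086)

At (-3, 5/2): F = (-30.750, 25.94886).
Jacobian J = [[b^2 + 4, 2·a·b], [2·a, 6·b - sin(b)]].
At the point, J = [[10.250, -15.000], [-6.000, 14.40153]] (det J = 57.61566).
Solving J·Δ = −F gives Δ = (0.931, -1.414).
Then the next iterate is (a, b)₁ = (-2.069, 1.086).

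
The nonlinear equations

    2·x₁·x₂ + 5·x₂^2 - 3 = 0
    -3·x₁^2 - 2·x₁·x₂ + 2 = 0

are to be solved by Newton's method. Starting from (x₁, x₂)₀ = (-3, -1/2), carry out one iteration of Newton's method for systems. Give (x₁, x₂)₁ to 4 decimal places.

At (-3, -1/2): F = (1.2500, -28.0000).
Jacobian J = [[2·x₂, 2·x₁ + 10·x₂], [-6·x₁ - 2·x₂, -2·x₁]].
At the point, J = [[-1.0000, -11.0000], [19.0000, 6.0000]] (det J = 203.0000).
Solving J·Δ = −F gives Δ = (1.4803, -0.0209).
Then the next iterate is (x₁, x₂)₁ = (-1.5197, -0.5209).

(-1.5197, -0.5209)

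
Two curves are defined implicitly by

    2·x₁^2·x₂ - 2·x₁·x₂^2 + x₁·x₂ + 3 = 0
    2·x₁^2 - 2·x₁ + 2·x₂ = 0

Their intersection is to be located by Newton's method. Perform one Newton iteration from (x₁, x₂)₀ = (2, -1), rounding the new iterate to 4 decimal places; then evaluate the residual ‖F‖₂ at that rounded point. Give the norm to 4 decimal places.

2.6123

At (2, -1): F = (-11.0000, 2.0000).
Jacobian J = [[4·x₁·x₂ - 2·x₂^2 + x₂, 2·x₁^2 - 4·x₁·x₂ + x₁], [4·x₁ - 2, 2]].
At the point, J = [[-11.0000, 18.0000], [6.0000, 2.0000]] (det J = -130.0000).
Solving J·Δ = −F gives Δ = (-0.4462, 0.3385).
Then the next iterate is (x₁, x₂)₁ = (1.5538, -0.6615).
Re-evaluating at (1.5538, -0.6615): F = (-2.581781, 0.397989), so ‖F‖₂ = 2.6123.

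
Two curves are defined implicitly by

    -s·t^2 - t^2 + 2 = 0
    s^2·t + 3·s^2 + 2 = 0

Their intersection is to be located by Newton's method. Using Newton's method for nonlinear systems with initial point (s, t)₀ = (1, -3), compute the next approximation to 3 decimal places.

At (1, -3): F = (-16.000, 2.000).
Jacobian J = [[-t^2, -2·s·t - 2·t], [2·s·t + 6·s, s^2]].
At the point, J = [[-9.000, 12.000], [0.000, 1.000]] (det J = -9.000).
Solving J·Δ = −F gives Δ = (-4.444, -2.000).
Then the next iterate is (s, t)₁ = (-3.444, -5.000).

(-3.444, -5.000)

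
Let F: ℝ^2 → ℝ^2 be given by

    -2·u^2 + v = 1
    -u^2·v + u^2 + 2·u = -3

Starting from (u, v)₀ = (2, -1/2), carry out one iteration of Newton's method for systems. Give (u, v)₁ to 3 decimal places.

(0.958, 0.667)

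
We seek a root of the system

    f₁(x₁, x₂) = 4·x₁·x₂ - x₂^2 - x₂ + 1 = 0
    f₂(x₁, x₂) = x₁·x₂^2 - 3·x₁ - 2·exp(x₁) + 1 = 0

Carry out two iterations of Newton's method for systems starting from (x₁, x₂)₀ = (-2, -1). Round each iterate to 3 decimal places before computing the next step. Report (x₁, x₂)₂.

(-0.145, -1.968)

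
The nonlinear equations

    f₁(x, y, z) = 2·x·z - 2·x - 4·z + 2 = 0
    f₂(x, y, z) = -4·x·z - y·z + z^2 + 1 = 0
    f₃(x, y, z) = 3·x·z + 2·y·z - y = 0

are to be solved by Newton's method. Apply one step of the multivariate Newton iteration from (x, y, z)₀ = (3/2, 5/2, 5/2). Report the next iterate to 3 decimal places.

(6.125, -36.125, 12.875)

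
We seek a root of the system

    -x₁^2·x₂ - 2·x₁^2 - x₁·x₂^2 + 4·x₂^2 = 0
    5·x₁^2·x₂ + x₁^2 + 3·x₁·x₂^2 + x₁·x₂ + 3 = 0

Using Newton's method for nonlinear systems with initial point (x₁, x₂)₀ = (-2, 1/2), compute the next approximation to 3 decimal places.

(-1.081, 0.268)

At (-2, 1/2): F = (-8.500, 14.500).
Jacobian J = [[-2·x₁·x₂ - 4·x₁ - x₂^2, -x₁^2 - 2·x₁·x₂ + 8·x₂], [10·x₁·x₂ + 2·x₁ + 3·x₂^2 + x₂, 5·x₁^2 + 6·x₁·x₂ + x₁]].
At the point, J = [[9.750, 2.000], [-12.750, 12.000]] (det J = 142.500).
Solving J·Δ = −F gives Δ = (0.919, -0.232).
Then the next iterate is (x₁, x₂)₁ = (-1.081, 0.268).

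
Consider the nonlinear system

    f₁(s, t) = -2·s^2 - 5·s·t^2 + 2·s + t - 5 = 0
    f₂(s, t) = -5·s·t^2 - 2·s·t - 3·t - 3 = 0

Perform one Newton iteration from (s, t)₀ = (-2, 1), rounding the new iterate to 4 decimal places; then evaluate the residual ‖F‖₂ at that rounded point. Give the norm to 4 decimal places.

At (-2, 1): F = (-6.0000, 8.0000).
Jacobian J = [[-4·s - 5·t^2 + 2, -10·s·t + 1], [-5·t^2 - 2·t, -10·s·t - 2·s - 3]].
At the point, J = [[5.0000, 21.0000], [-7.0000, 21.0000]] (det J = 252.0000).
Solving J·Δ = −F gives Δ = (1.1667, 0.0079).
Then the next iterate is (s, t)₁ = (-0.8333, 1.0079).
Re-evaluating at (-0.8333, 1.0079): F = (-2.814887, -0.111343), so ‖F‖₂ = 2.8171.

2.8171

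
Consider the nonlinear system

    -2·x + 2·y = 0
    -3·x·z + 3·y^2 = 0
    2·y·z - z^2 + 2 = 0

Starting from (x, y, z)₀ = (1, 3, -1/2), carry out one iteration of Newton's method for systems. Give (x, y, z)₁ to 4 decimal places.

At (1, 3, -1/2): F = (4.0000, 28.5000, -1.2500).
Jacobian J = [[-2, 2, 0], [-3·z, 6·y, -3·x], [0, 2·z, 2·y - 2·z]].
At the point, J = [[-2.0000, 2.0000, 0.0000], [1.5000, 18.0000, -3.0000], [0.0000, -1.0000, 7.0000]] (det J = -267.0000).
Solving J·Δ = −F gives Δ = (0.3764, -1.6236, -0.0534).
Then the next iterate is (x, y, z)₁ = (1.3764, 1.3764, -0.5534).

(1.3764, 1.3764, -0.5534)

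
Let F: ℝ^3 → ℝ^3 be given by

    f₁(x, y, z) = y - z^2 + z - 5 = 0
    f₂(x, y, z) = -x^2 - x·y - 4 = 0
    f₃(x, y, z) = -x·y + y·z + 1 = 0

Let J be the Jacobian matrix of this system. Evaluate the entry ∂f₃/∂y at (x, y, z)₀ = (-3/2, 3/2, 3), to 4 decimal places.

4.5000

∂f₃/∂y = -x + z.
At (-3/2, 3/2, 3) this is 4.5000.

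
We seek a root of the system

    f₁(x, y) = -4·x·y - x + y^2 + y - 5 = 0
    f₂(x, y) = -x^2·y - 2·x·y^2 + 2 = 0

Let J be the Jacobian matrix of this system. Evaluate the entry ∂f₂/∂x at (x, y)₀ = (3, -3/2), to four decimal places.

4.5000

∂f₂/∂x = -2·x·y - 2·y^2.
At (3, -3/2) this is 4.5000.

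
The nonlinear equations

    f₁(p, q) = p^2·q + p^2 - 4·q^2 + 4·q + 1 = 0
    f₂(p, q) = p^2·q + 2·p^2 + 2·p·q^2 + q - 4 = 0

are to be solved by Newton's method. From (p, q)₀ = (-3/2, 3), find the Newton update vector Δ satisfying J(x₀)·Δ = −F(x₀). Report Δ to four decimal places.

At (-3/2, 3): F = (-14.0000, -16.7500).
Jacobian J = [[2·p·q + 2·p, p^2 - 8·q + 4], [2·p·q + 4·p + 2·q^2, p^2 + 4·p·q + 1]].
At the point, J = [[-12.0000, -17.7500], [3.0000, -14.7500]] (det J = 230.2500).
Solving J·Δ = −F gives Δ = (0.3944, -1.0554).

(0.3944, -1.0554)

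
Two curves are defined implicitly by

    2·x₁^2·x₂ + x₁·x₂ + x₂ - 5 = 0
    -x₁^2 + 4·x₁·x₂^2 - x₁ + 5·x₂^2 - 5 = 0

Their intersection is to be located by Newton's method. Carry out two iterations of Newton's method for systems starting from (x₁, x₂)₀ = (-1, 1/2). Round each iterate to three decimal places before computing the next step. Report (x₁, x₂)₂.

At (-1, 1/2): F = (-4.000, -4.750).
Jacobian J = [[4·x₁·x₂ + x₂, 2·x₁^2 + x₁ + 1], [-2·x₁ + 4·x₂^2 - 1, 8·x₁·x₂ + 10·x₂]].
At the point, J = [[-1.500, 2.000], [2.000, 1.000]] (det J = -5.500).
Solving J·Δ = −F gives Δ = (1.000, 2.750).
Then the next iterate is (x₁, x₂)₁ = (0.000, 3.250).
Round to (0.000, 3.250) and repeat: F = (-1.750, 47.81250), J = [[3.250, 1.000], [41.250, 32.500]].
Δ = (1.626, -3.535), so (x₁, x₂)₂ = (1.626, -0.285).

(1.626, -0.285)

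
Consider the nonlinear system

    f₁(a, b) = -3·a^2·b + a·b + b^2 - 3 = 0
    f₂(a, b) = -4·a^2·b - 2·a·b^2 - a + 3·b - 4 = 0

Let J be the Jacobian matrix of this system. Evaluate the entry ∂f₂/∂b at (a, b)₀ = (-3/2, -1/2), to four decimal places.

∂f₂/∂b = -4·a^2 - 4·a·b + 3.
At (-3/2, -1/2) this is -9.0000.

-9.0000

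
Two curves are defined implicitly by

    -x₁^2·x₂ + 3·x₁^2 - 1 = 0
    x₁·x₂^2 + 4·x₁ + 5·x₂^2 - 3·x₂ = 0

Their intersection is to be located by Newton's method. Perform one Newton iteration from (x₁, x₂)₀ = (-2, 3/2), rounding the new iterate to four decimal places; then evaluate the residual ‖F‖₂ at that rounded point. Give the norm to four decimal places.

1.5215

At (-2, 3/2): F = (5.0000, -5.7500).
Jacobian J = [[-2·x₁·x₂ + 6·x₁, -x₁^2], [x₂^2 + 4, 2·x₁·x₂ + 10·x₂ - 3]].
At the point, J = [[-6.0000, -4.0000], [6.2500, 6.0000]] (det J = -11.0000).
Solving J·Δ = −F gives Δ = (0.6364, 0.2955).
Then the next iterate is (x₁, x₂)₁ = (-1.3636, 1.7955).
Re-evaluating at (-1.3636, 1.7955): F = (1.239653, 0.882200), so ‖F‖₂ = 1.5215.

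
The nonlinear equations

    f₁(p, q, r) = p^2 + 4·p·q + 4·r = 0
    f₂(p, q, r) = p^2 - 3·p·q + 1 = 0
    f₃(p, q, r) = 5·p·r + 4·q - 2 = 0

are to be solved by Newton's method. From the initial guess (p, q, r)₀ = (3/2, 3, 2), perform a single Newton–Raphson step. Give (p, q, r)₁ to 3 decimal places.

At (3/2, 3, 2): F = (28.250, -10.250, 25.000).
Jacobian J = [[2·p + 4·q, 4·p, 4], [2·p - 3·q, -3·p, 0], [5·r, 4, 5·p]].
At the point, J = [[15.000, 6.000, 4.000], [-6.000, -4.500, 0.000], [10.000, 4.000, 7.500]] (det J = -152.250).
Solving J·Δ = −F gives Δ = (-1.354, -0.472, -1.276).
Then the next iterate is (p, q, r)₁ = (0.146, 2.528, 0.724).

(0.146, 2.528, 0.724)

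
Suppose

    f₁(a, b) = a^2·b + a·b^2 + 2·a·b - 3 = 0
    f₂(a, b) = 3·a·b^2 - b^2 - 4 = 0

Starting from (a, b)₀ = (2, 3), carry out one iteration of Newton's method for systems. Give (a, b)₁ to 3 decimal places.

(0.704, 2.800)

At (2, 3): F = (39.000, 41.000).
Jacobian J = [[2·a·b + b^2 + 2·b, a^2 + 2·a·b + 2·a], [3·b^2, 6·a·b - 2·b]].
At the point, J = [[27.000, 20.000], [27.000, 30.000]] (det J = 270.000).
Solving J·Δ = −F gives Δ = (-1.296, -0.200).
Then the next iterate is (a, b)₁ = (0.704, 2.800).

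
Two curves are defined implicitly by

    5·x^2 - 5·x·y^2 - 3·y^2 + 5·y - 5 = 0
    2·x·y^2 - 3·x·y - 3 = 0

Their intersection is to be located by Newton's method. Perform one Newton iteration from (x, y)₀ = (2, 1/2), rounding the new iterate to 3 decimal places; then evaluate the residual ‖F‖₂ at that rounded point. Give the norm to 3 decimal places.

At (2, 1/2): F = (14.250, -5.000).
Jacobian J = [[10·x - 5·y^2, -10·x·y - 6·y + 5], [2·y^2 - 3·y, 4·x·y - 3·x]].
At the point, J = [[18.750, -8.000], [-1.000, -2.000]] (det J = -45.500).
Solving J·Δ = −F gives Δ = (-1.505, -1.747).
Then the next iterate is (x, y)₁ = (0.495, -1.247).
Re-evaluating at (0.495, -1.247): F = (-18.52355, 0.39125), so ‖F‖₂ = 18.528.

18.528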